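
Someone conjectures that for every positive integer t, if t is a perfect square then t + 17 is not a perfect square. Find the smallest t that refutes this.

t = 64

The first 7 eligible values, up to t = 49, all satisfy the conclusion.
t = 64: 64 = 8² and 64 + 17 = 81 = 9².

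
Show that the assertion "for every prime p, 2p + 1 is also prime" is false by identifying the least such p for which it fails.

p = 7

We need the least prime p for which 2p + 1 is not prime.
For p = 2, 3, 5 the conclusion holds.
p = 7: 2p + 1 = 15 = 3 × 5, not prime.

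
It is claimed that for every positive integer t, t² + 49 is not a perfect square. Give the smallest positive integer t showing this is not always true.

t = 24

For t = 1, 2, 3, 4, …, 21, 22, 23 the conclusion holds.
t = 24: 24² + 49 = 625 = 25², a perfect square.
So t = 24 is the smallest counterexample.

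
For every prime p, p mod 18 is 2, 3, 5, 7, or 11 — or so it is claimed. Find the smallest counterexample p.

p = 13

Check each prime p in order until the claim fails.
For p = 2, 3, 5, 7, 11 the conclusion holds.
p = 13: 13 mod 18 = 13 — not in {2, 3, 5, 7, 11}.
Thus p = 13 disproves the claim, and no smaller p works.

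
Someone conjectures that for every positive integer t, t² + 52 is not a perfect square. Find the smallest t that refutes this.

For t = 1, 2, 3, 4, …, 9, 10, 11 the conclusion holds.
t = 12: 12² + 52 = 196 = 14², a perfect square.
So t = 12 is the smallest counterexample.

t = 12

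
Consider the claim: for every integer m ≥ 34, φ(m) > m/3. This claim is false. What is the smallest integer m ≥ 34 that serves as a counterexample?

A counterexample is any integer m ≥ 34 such that the claim fails; we check each in order.
For m = 34, 35 the conclusion holds.
m = 36: φ(36) = 12 and 36/3 = 12, so φ(36) ≤ 36/3.
So m = 36 is the smallest counterexample.

m = 36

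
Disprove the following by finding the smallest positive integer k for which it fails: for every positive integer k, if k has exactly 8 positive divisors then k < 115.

For k = 24, 30, 40, 42, …, 105, 110, 114 the conclusion holds.
k = 128: τ(128) = 8; 128 ≥ 115.

k = 128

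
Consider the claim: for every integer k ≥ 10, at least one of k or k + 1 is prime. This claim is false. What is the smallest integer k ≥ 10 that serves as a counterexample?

k = 14

A counterexample is any integer k ≥ 10 such that k, k + 1 are both composite; we check each in order.
For k = 10, 11, 12, 13 the conclusion holds.
k = 14: 14 = 2 × 7; 15 = 3 × 5 — both composite.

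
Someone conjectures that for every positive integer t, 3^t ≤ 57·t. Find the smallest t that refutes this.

t = 6

For t = 1, 2, 3, 4, 5 the conclusion holds.
t = 6: 3^t = 729 and 57·t = 342, so 729 > 342.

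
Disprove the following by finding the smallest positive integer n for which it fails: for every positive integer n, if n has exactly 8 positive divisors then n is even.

n = 105

Check each positive integer n in order until n has exactly 8 positive divisors but n is odd.
For n = 24, 30, 40, 42, …, 88, 102, 104 the conclusion holds.
n = 105: divisors of 105: 1, 3, 5, 7, 15, 21, 35, 105; 105 is odd.
So n = 105 is the smallest counterexample.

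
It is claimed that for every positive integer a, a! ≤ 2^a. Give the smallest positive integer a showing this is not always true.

We need the least positive integer a for which a! > 2^a.
a = 1: a! = 1 and 2^a = 2, so 1 ≤ 2.
a = 2: a! = 2 and 2^a = 4, so 2 ≤ 4.
a = 3: a! = 6 and 2^a = 8, so 6 ≤ 8.
a = 4: a! = 24 and 2^a = 16, so 24 > 16.
So a = 4 is the smallest counterexample.

a = 4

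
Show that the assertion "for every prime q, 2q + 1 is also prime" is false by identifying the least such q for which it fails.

A counterexample is any prime q such that 2q + 1 is not prime; we check each in order.
q = 2: 2q + 1 = 5, prime.
q = 3: 2q + 1 = 7, prime.
q = 5: 2q + 1 = 11, prime.
q = 7: 2q + 1 = 15 = 3 × 5, not prime.

q = 7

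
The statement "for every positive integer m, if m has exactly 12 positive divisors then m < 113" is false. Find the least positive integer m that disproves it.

m = 126

Check each positive integer m in order until m has exactly 12 positive divisors but the claim fails.
For m = 60, 72, 84, 90, 96, 108 the conclusion holds.
m = 126: τ(126) = 12; 126 ≥ 113.
Thus m = 126 disproves the claim, and no smaller m works.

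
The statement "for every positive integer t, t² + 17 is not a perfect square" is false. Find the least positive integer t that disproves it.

t = 8

The first 7 eligible values, up to t = 7, all satisfy the conclusion.
t = 8: 8² + 17 = 81 = 9², a perfect square.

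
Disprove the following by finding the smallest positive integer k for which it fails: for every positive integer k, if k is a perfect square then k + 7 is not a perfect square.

k = 9

Check each positive integer k in order until k is a perfect square but k + 7 is a perfect square.
k = 1: 1 + 7 = 8, not a perfect square.
k = 4: 4 + 7 = 11, not a perfect square.
k = 9: 9 = 3² and 9 + 7 = 16 = 4².
Hence k = 9 is a counterexample.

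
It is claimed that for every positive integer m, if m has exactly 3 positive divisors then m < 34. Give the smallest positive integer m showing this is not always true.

For m = 4, 9, 25 the conclusion holds.
m = 49: τ(49) = 3; 49 ≥ 34.

m = 49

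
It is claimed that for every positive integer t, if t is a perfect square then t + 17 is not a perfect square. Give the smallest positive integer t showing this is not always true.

For t = 1, 4, 9, 16, 25, 36, 49 the conclusion holds.
t = 64: 64 = 8² and 64 + 17 = 81 = 9².
Thus t = 64 disproves the claim, and no smaller t works.

t = 64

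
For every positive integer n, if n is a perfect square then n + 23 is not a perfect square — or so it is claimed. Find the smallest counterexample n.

A counterexample is any positive integer n such that n is a perfect square but n + 23 is a perfect square; we check each in order.
For n = 1, 4, 9, 16, 25, 36, 49, 64, 81, 100 the conclusion holds.
n = 121: 121 = 11² and 121 + 23 = 144 = 12².
Thus n = 121 disproves the claim, and no smaller n works.

n = 121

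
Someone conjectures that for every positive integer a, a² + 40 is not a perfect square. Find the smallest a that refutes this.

a = 3

A counterexample is any positive integer a such that a² + 40 is a perfect square; we check each in order.
a = 1: 1² + 40 = 41, not a perfect square.
a = 2: 2² + 40 = 44, not a perfect square.
a = 3: 3² + 40 = 49 = 7², a perfect square.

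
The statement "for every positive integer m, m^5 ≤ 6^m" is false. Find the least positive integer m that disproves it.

m = 3

A counterexample is any positive integer m such that m^5 > 6^m; we check each in order.
For m = 1, 2 the conclusion holds.
m = 3: m^5 = 243 and 6^m = 216, so 243 > 216.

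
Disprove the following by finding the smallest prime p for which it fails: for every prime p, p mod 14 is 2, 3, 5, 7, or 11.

p = 13

Check each prime p in order until the claim fails.
The first 5 eligible values, up to p = 11, all satisfy the conclusion.
p = 13: 13 mod 14 = 13 — not in {2, 3, 5, 7, 11}.
Hence p = 13 is a counterexample.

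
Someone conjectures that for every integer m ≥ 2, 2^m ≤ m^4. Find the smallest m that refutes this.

The first 15 eligible values, up to m = 16, all satisfy the conclusion.
m = 17: 2^m = 131072 and m^4 = 83521, so 131072 > 83521.
Thus m = 17 disproves the claim, and no smaller m works.

m = 17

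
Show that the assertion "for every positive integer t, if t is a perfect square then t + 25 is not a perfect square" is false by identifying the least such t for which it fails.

t = 144

For t = 1, 4, 9, 16, …, 81, 100, 121 the conclusion holds.
t = 144: 144 = 12² and 144 + 25 = 169 = 13².
So t = 144 is the smallest counterexample.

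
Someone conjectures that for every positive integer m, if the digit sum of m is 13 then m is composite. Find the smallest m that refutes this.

m = 67

For m = 49, 58 the conclusion holds.
m = 67: digit sum 13; 67 is prime, not composite.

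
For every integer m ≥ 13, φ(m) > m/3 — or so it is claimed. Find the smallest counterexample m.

We need the least integer m ≥ 13 for which the claim fails.
The first 5 eligible values, up to m = 17, all satisfy the conclusion.
m = 18: φ(18) = 6 and 18/3 = 6, so φ(18) ≤ 18/3.

m = 18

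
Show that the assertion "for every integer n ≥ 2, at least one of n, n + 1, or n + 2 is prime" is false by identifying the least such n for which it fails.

n = 8

Check each integer n ≥ 2 in order until n, n + 1, n + 2 are all composite.
For n = 2, 3, 4, 5, 6, 7 the conclusion holds.
n = 8: 8 = 2 × 4; 9 = 3 × 3; 10 = 2 × 5 — all composite.
So n = 8 is the smallest counterexample.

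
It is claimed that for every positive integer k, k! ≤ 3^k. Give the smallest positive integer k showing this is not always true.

k = 7

Check each positive integer k in order until k! > 3^k.
For k = 1, 2, 3, 4, 5, 6 the conclusion holds.
k = 7: k! = 5040 and 3^k = 2187, so 5040 > 2187.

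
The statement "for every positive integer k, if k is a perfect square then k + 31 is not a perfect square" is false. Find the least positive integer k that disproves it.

k = 225

For k = 1, 4, 9, 16, …, 144, 169, 196 the conclusion holds.
k = 225: 225 = 15² and 225 + 31 = 256 = 16².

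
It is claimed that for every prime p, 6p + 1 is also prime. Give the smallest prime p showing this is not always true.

p = 19

Check each prime p in order until 6p + 1 is not prime.
p = 2: 6p + 1 = 13, prime.
p = 3: 6p + 1 = 19, prime.
p = 5: 6p + 1 = 31, prime.
p = 7: 6p + 1 = 43, prime.
p = 11: 6p + 1 = 67, prime.
p = 13: 6p + 1 = 79, prime.
p = 17: 6p + 1 = 103, prime.
p = 19: 6p + 1 = 115 = 5 × 23, not prime.
So p = 19 is the smallest counterexample.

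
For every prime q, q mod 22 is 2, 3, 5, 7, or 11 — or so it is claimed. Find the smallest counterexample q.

Check each prime q in order until the claim fails.
The first 5 eligible values, up to q = 11, all satisfy the conclusion.
q = 13: 13 mod 22 = 13 — not in {2, 3, 5, 7, 11}.

q = 13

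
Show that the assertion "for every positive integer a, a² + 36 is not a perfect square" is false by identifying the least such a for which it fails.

a = 8

Check each positive integer a in order until a² + 36 is a perfect square.
a = 1: 1² + 36 = 37, not a perfect square.
a = 2: 2² + 36 = 40, not a perfect square.
a = 3: 3² + 36 = 45, not a perfect square.
a = 4: 4² + 36 = 52, not a perfect square.
a = 5: 5² + 36 = 61, not a perfect square.
a = 6: 6² + 36 = 72, not a perfect square.
a = 7: 7² + 36 = 85, not a perfect square.
a = 8: 8² + 36 = 100 = 10², a perfect square.
Thus a = 8 disproves the claim, and no smaller a works.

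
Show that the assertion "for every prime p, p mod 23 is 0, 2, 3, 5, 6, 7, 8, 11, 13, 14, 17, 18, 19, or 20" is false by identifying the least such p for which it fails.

p = 47

The first 14 eligible values, up to p = 43, all satisfy the conclusion.
p = 47: 47 mod 23 = 1 — not in {0, 2, 3, 5, 6, 7, 8, 11, 13, 14, 17, 18, 19, 20}.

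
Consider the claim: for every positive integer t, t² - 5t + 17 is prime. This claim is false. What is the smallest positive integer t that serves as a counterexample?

t = 13

We need the least positive integer t for which t² - 5t + 17 is not prime.
The first 12 eligible values, up to t = 12, all satisfy the conclusion.
t = 13: t² - 5t + 17 = 121 = 11 × 11, composite.
So t = 13 is the smallest counterexample.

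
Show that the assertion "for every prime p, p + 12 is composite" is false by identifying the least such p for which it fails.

p = 5

p = 2: p + 12 = 14 = 2 × 7, composite.
p = 3: p + 12 = 15 = 3 × 5, composite.
p = 5: p + 12 = 17, prime — not composite.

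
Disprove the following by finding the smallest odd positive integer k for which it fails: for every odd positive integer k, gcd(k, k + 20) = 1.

k = 1: gcd(1, 21) = 1.
k = 3: gcd(3, 23) = 1.
k = 5: gcd(5, 25) = 5.
Hence k = 5 is a counterexample.

k = 5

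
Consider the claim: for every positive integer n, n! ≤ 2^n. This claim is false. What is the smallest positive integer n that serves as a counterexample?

n = 1: n! = 1 and 2^n = 2, so 1 ≤ 2.
n = 2: n! = 2 and 2^n = 4, so 2 ≤ 4.
n = 3: n! = 6 and 2^n = 8, so 6 ≤ 8.
n = 4: n! = 24 and 2^n = 16, so 24 > 16.

n = 4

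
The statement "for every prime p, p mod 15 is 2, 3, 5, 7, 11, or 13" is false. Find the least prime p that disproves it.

We need the least prime p for which the claim fails.
For p = 2, 3, 5, 7, 11, 13, 17 the conclusion holds.
p = 19: 19 mod 15 = 4 — not in {2, 3, 5, 7, 11, 13}.

p = 19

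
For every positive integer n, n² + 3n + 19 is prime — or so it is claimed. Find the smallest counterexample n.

n = 15

A counterexample is any positive integer n such that n² + 3n + 19 is not prime; we check each in order.
The first 14 eligible values, up to n = 14, all satisfy the conclusion.
n = 15: n² + 3n + 19 = 289 = 17 × 17, composite.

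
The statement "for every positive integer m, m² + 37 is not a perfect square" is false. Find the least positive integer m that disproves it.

Check each positive integer m in order until m² + 37 is a perfect square.
For m = 1, 2, 3, 4, …, 15, 16, 17 the conclusion holds.
m = 18: 18² + 37 = 361 = 19², a perfect square.
Hence m = 18 is a counterexample.

m = 18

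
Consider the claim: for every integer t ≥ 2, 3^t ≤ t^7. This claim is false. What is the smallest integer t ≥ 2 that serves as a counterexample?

The first 17 eligible values, up to t = 18, all satisfy the conclusion.
t = 19: 3^t = 1162261467 and t^7 = 893871739, so 1162261467 > 893871739.
Hence t = 19 is a counterexample.

t = 19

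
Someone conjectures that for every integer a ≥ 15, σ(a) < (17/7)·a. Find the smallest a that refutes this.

We need the least integer a ≥ 15 for which the claim fails.
For a = 15, 16, 17, 18, 19, 20, 21, 22, 23 the conclusion holds.
a = 24: σ(24) = 60; 60 ≥ 408/7.
So a = 24 is the smallest counterexample.

a = 24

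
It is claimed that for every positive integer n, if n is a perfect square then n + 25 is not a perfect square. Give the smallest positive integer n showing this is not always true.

n = 144

We need the least positive integer n for which n is a perfect square but n + 25 is a perfect square.
The first 11 eligible values, up to n = 121, all satisfy the conclusion.
n = 144: 144 = 12² and 144 + 25 = 169 = 13².
So n = 144 is the smallest counterexample.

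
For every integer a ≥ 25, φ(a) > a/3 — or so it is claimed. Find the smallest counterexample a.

a = 25: φ(25) = 20 and 25/3 = 25/3, so φ(25) > 25/3.
a = 26: φ(26) = 12 and 26/3 = 26/3, so φ(26) > 26/3.
a = 27: φ(27) = 18 and 27/3 = 9, so φ(27) > 27/3.
a = 28: φ(28) = 12 and 28/3 = 28/3, so φ(28) > 28/3.
a = 29: φ(29) = 28 and 29/3 = 29/3, so φ(29) > 29/3.
a = 30: φ(30) = 8 and 30/3 = 10, so φ(30) ≤ 30/3.
Hence a = 30 is a counterexample.

a = 30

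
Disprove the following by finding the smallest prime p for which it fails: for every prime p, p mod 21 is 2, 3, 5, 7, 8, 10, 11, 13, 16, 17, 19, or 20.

A counterexample is any prime p such that the claim fails; we check each in order.
For p = 2, 3, 5, 7, …, 31, 37, 41 the conclusion holds.
p = 43: 43 mod 21 = 1 — not in {2, 3, 5, 7, 8, 10, 11, 13, 16, 17, 19, 20}.

p = 43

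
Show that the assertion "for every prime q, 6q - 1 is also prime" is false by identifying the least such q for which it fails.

q = 11

Check each prime q in order until 6q - 1 is not prime.
The first 4 eligible values, up to q = 7, all satisfy the conclusion.
q = 11: 6q - 1 = 65 = 5 × 13, not prime.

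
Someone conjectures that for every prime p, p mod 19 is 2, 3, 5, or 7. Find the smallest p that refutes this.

We need the least prime p for which the claim fails.
For p = 2, 3, 5, 7 the conclusion holds.
p = 11: 11 mod 19 = 11 — not in {2, 3, 5, 7}.

p = 11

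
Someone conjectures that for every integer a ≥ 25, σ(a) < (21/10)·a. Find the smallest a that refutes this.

A counterexample is any integer a ≥ 25 such that the claim fails; we check each in order.
The first 5 eligible values, up to a = 29, all satisfy the conclusion.
a = 30: σ(30) = 72; 72 ≥ 63.
Thus a = 30 disproves the claim, and no smaller a works.

a = 30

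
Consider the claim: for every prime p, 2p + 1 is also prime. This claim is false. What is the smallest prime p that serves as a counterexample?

For p = 2, 3, 5 the conclusion holds.
p = 7: 2p + 1 = 15 = 3 × 5, not prime.
Hence p = 7 is a counterexample.

p = 7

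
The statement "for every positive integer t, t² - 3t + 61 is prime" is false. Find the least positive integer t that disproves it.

t = 4

t = 1: t² - 3t + 61 = 59, prime.
t = 2: t² - 3t + 61 = 59, prime.
t = 3: t² - 3t + 61 = 61, prime.
t = 4: t² - 3t + 61 = 65 = 5 × 13, composite.
Hence t = 4 is a counterexample.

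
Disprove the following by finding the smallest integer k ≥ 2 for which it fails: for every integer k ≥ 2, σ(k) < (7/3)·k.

k = 12

For k = 2, 3, 4, 5, 6, 7, 8, 9, 10, 11 the conclusion holds.
k = 12: σ(12) = 28; 28 ≥ 28.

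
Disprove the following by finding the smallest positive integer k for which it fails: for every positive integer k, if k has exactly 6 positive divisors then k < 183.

We need the least positive integer k for which k has exactly 6 positive divisors but the claim fails.
The first 26 eligible values, up to k = 175, all satisfy the conclusion.
k = 188: τ(188) = 6; 188 ≥ 183.
Hence k = 188 is a counterexample.

k = 188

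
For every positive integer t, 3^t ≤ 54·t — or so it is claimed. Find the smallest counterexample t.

For t = 1, 2, 3, 4, 5 the conclusion holds.
t = 6: 3^t = 729 and 54·t = 324, so 729 > 324.
So t = 6 is the smallest counterexample.

t = 6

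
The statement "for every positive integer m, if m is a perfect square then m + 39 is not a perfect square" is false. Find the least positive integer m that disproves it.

A counterexample is any positive integer m such that m is a perfect square but m + 39 is a perfect square; we check each in order.
For m = 1, 4, 9, 16 the conclusion holds.
m = 25: 25 = 5² and 25 + 39 = 64 = 8².
Thus m = 25 disproves the claim, and no smaller m works.

m = 25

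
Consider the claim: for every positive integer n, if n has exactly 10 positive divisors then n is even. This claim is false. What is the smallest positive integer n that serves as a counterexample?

n = 405

For n = 48, 80, 112, 162, 176, 208, 272, 304, 368 the conclusion holds.
n = 405: divisors of 405: 10 divisors; 405 is odd.
Hence n = 405 is a counterexample.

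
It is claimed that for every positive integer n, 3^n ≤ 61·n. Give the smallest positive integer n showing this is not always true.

A counterexample is any positive integer n such that 3^n > 61·n; we check each in order.
The first 5 eligible values, up to n = 5, all satisfy the conclusion.
n = 6: 3^n = 729 and 61·n = 366, so 729 > 366.
Hence n = 6 is a counterexample.

n = 6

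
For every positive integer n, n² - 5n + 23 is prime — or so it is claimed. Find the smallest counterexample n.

n = 19

The first 18 eligible values, up to n = 18, all satisfy the conclusion.
n = 19: n² - 5n + 23 = 289 = 17 × 17, composite.
Hence n = 19 is a counterexample.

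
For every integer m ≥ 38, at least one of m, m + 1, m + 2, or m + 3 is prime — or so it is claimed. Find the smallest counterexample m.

m = 48

We need the least integer m ≥ 38 for which m, m + 1, m + 2, m + 3 are all composite.
For m = 38, 39, 40, 41, 42, 43, 44, 45, 46, 47 the conclusion holds.
m = 48: 48 = 2 × 24; 49 = 7 × 7; 50 = 2 × 25; 51 = 3 × 17 — all composite.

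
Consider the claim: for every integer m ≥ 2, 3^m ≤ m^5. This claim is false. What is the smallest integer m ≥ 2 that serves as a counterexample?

m = 11

For m = 2, 3, 4, 5, 6, 7, 8, 9, 10 the conclusion holds.
m = 11: 3^m = 177147 and m^5 = 161051, so 177147 > 161051.
Thus m = 11 disproves the claim, and no smaller m works.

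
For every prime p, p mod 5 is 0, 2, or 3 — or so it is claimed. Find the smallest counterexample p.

We need the least prime p for which the claim fails.
The first 4 eligible values, up to p = 7, all satisfy the conclusion.
p = 11: 11 mod 5 = 1 — not in {0, 2, 3}.

p = 11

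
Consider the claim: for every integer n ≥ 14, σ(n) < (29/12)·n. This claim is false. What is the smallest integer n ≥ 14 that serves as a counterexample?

n = 24

We need the least integer n ≥ 14 for which the claim fails.
The first 10 eligible values, up to n = 23, all satisfy the conclusion.
n = 24: σ(24) = 60; 60 ≥ 58.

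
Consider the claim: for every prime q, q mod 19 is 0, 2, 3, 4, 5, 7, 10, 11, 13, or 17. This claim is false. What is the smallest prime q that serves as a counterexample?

For q = 2, 3, 5, 7, 11, 13, 17, 19, 23, 29 the conclusion holds.
q = 31: 31 mod 19 = 12 — not in {0, 2, 3, 4, 5, 7, 10, 11, 13, 17}.

q = 31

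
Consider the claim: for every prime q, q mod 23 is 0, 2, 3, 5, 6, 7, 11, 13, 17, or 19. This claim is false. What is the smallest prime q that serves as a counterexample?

q = 31

Check each prime q in order until the claim fails.
For q = 2, 3, 5, 7, 11, 13, 17, 19, 23, 29 the conclusion holds.
q = 31: 31 mod 23 = 8 — not in {0, 2, 3, 5, 6, 7, 11, 13, 17, 19}.
So q = 31 is the smallest counterexample.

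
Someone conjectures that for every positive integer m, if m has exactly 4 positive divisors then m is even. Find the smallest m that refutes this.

m = 15

Check each positive integer m in order until m has exactly 4 positive divisors but m is odd.
For m = 6, 8, 10, 14 the conclusion holds.
m = 15: divisors of 15: 1, 3, 5, 15; 15 is odd.
Hence m = 15 is a counterexample.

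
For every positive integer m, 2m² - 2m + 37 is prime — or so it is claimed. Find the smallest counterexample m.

For m = 1, 2 the conclusion holds.
m = 3: 2m² - 2m + 37 = 49 = 7 × 7, composite.
Hence m = 3 is a counterexample.

m = 3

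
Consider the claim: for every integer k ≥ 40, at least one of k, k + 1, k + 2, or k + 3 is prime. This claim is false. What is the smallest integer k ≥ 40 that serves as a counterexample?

k = 48

A counterexample is any integer k ≥ 40 such that k, k + 1, k + 2, k + 3 are all composite; we check each in order.
k = 40: 41 is prime.
k = 41: 41 is prime.
k = 42: 43 is prime.
k = 43: 43 is prime.
k = 44: 47 is prime.
k = 45: 47 is prime.
k = 46: 47 is prime.
k = 47: 47 is prime.
k = 48: 48 = 2 × 24; 49 = 7 × 7; 50 = 2 × 25; 51 = 3 × 17 — all composite.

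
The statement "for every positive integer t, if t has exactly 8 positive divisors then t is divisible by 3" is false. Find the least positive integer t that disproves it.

We need the least positive integer t for which t has exactly 8 positive divisors but t is not divisible by 3.
For t = 24, 30 the conclusion holds.
t = 40: τ(40) = 8; 40 mod 3 = 1.
So t = 40 is the smallest counterexample.

t = 40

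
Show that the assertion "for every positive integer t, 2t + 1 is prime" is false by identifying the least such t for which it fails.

For t = 1, 2, 3 the conclusion holds.
t = 4: 2t + 1 = 9 = 3 × 3, composite.

t = 4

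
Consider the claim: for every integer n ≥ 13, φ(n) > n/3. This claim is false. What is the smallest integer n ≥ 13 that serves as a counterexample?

n = 18

The first 5 eligible values, up to n = 17, all satisfy the conclusion.
n = 18: φ(18) = 6 and 18/3 = 6, so φ(18) ≤ 18/3.
So n = 18 is the smallest counterexample.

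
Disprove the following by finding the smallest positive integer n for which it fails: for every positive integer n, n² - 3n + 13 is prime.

The first 11 eligible values, up to n = 11, all satisfy the conclusion.
n = 12: n² - 3n + 13 = 121 = 11 × 11, composite.
So n = 12 is the smallest counterexample.

n = 12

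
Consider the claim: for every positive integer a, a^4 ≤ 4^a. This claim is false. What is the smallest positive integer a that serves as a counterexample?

Check each positive integer a in order until a^4 > 4^a.
a = 1: a^4 = 1 and 4^a = 4, so 1 ≤ 4.
a = 2: a^4 = 16 and 4^a = 16, so 16 ≤ 16.
a = 3: a^4 = 81 and 4^a = 64, so 81 > 64.

a = 3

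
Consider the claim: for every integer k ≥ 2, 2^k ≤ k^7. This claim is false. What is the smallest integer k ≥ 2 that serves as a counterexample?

k = 37

For k = 2, 3, 4, 5, …, 34, 35, 36 the conclusion holds.
k = 37: 2^k = 137438953472 and k^7 = 94931877133, so 137438953472 > 94931877133.
So k = 37 is the smallest counterexample.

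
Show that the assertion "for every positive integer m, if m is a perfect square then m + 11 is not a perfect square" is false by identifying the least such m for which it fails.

m = 25

We need the least positive integer m for which m is a perfect square but m + 11 is a perfect square.
For m = 1, 4, 9, 16 the conclusion holds.
m = 25: 25 = 5² and 25 + 11 = 36 = 6².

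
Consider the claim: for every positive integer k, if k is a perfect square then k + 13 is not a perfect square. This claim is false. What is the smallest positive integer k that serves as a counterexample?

k = 1: 1 + 13 = 14, not a perfect square.
k = 4: 4 + 13 = 17, not a perfect square.
k = 9: 9 + 13 = 22, not a perfect square.
k = 16: 16 + 13 = 29, not a perfect square.
k = 25: 25 + 13 = 38, not a perfect square.
k = 36: 36 = 6² and 36 + 13 = 49 = 7².

k = 36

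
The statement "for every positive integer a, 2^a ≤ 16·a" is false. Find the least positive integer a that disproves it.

a = 7

We need the least positive integer a for which 2^a > 16·a.
The first 6 eligible values, up to a = 6, all satisfy the conclusion.
a = 7: 2^a = 128 and 16·a = 112, so 128 > 112.
So a = 7 is the smallest counterexample.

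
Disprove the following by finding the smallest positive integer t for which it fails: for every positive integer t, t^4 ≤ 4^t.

We need the least positive integer t for which t^4 > 4^t.
t = 1: t^4 = 1 and 4^t = 4, so 1 ≤ 4.
t = 2: t^4 = 16 and 4^t = 16, so 16 ≤ 16.
t = 3: t^4 = 81 and 4^t = 64, so 81 > 64.

t = 3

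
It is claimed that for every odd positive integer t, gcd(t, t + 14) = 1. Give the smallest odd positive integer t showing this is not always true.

t = 7

Check each odd positive integer t in order until gcd(t, t + 14) > 1.
t = 1: gcd(1, 15) = 1.
t = 3: gcd(3, 17) = 1.
t = 5: gcd(5, 19) = 1.
t = 7: gcd(7, 21) = 7.
So t = 7 is the smallest counterexample.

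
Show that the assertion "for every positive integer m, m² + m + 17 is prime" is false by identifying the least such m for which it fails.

m = 16

Check each positive integer m in order until m² + m + 17 is not prime.
For m = 1, 2, 3, 4, …, 13, 14, 15 the conclusion holds.
m = 16: m² + m + 17 = 289 = 17 × 17, composite.
Thus m = 16 disproves the claim, and no smaller m works.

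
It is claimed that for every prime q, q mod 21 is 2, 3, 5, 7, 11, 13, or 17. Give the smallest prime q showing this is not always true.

A counterexample is any prime q such that the claim fails; we check each in order.
For q = 2, 3, 5, 7, 11, 13, 17 the conclusion holds.
q = 19: 19 mod 21 = 19 — not in {2, 3, 5, 7, 11, 13, 17}.

q = 19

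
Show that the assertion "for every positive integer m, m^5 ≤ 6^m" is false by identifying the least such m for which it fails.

A counterexample is any positive integer m such that m^5 > 6^m; we check each in order.
m = 1: m^5 = 1 and 6^m = 6, so 1 ≤ 6.
m = 2: m^5 = 32 and 6^m = 36, so 32 ≤ 36.
m = 3: m^5 = 243 and 6^m = 216, so 243 > 216.

m = 3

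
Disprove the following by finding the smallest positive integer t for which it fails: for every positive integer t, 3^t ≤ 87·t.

A counterexample is any positive integer t such that 3^t > 87·t; we check each in order.
t = 1: 3^t = 3 and 87·t = 87, so 3 ≤ 87.
t = 2: 3^t = 9 and 87·t = 174, so 9 ≤ 174.
t = 3: 3^t = 27 and 87·t = 261, so 27 ≤ 261.
t = 4: 3^t = 81 and 87·t = 348, so 81 ≤ 348.
t = 5: 3^t = 243 and 87·t = 435, so 243 ≤ 435.
t = 6: 3^t = 729 and 87·t = 522, so 729 > 522.

t = 6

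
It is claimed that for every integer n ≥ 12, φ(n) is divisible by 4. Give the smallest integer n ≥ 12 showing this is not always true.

A counterexample is any integer n ≥ 12 such that φ(n) is not divisible by 4; we check each in order.
For n = 12, 13 the conclusion holds.
n = 14: φ(14) = 6; 6 mod 4 = 2.
Hence n = 14 is a counterexample.

n = 14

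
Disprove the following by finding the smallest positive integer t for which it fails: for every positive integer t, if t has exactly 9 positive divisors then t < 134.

t = 196

We need the least positive integer t for which t has exactly 9 positive divisors but the claim fails.
For t = 36, 100 the conclusion holds.
t = 196: τ(196) = 9; 196 ≥ 134.
Thus t = 196 disproves the claim, and no smaller t works.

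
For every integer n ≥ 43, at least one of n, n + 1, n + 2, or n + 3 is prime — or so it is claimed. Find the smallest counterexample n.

A counterexample is any integer n ≥ 43 such that n, n + 1, n + 2, n + 3 are all composite; we check each in order.
The first 5 eligible values, up to n = 47, all satisfy the conclusion.
n = 48: 48 = 2 × 24; 49 = 7 × 7; 50 = 2 × 25; 51 = 3 × 17 — all composite.

n = 48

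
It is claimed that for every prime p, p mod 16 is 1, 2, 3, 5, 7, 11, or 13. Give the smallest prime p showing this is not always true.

p = 31

A counterexample is any prime p such that the claim fails; we check each in order.
For p = 2, 3, 5, 7, 11, 13, 17, 19, 23, 29 the conclusion holds.
p = 31: 31 mod 16 = 15 — not in {1, 2, 3, 5, 7, 11, 13}.
So p = 31 is the smallest counterexample.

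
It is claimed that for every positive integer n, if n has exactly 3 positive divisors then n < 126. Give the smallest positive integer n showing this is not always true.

n = 169

Check each positive integer n in order until n has exactly 3 positive divisors but the claim fails.
For n = 4, 9, 25, 49, 121 the conclusion holds.
n = 169: τ(169) = 3; 169 ≥ 126.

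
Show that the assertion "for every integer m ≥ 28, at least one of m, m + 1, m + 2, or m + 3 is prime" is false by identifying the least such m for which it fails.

m = 32

A counterexample is any integer m ≥ 28 such that m, m + 1, m + 2, m + 3 are all composite; we check each in order.
For m = 28, 29, 30, 31 the conclusion holds.
m = 32: 32 = 2 × 16; 33 = 3 × 11; 34 = 2 × 17; 35 = 5 × 7 — all composite.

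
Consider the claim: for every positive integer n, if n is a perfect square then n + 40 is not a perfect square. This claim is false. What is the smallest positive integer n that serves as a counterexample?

Check each positive integer n in order until n is a perfect square but n + 40 is a perfect square.
n = 1: 1 + 40 = 41, not a perfect square.
n = 4: 4 + 40 = 44, not a perfect square.
n = 9: 9 = 3² and 9 + 40 = 49 = 7².

n = 9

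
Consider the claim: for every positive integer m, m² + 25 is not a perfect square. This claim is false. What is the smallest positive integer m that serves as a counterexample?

We need the least positive integer m for which m² + 25 is a perfect square.
For m = 1, 2, 3, 4, …, 9, 10, 11 the conclusion holds.
m = 12: 12² + 25 = 169 = 13², a perfect square.
Thus m = 12 disproves the claim, and no smaller m works.

m = 12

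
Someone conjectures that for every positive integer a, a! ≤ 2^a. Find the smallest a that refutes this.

We need the least positive integer a for which a! > 2^a.
a = 1: a! = 1 and 2^a = 2, so 1 ≤ 2.
a = 2: a! = 2 and 2^a = 4, so 2 ≤ 4.
a = 3: a! = 6 and 2^a = 8, so 6 ≤ 8.
a = 4: a! = 24 and 2^a = 16, so 24 > 16.
So a = 4 is the smallest counterexample.

a = 4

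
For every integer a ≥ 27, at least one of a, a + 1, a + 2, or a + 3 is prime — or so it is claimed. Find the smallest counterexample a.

a = 32

The first 5 eligible values, up to a = 31, all satisfy the conclusion.
a = 32: 32 = 2 × 16; 33 = 3 × 11; 34 = 2 × 17; 35 = 5 × 7 — all composite.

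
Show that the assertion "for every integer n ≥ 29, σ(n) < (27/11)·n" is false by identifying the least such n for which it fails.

We need the least integer n ≥ 29 for which the claim fails.
For n = 29, 30, 31, 32, 33, 34, 35 the conclusion holds.
n = 36: σ(36) = 91; 91 ≥ 972/11.
So n = 36 is the smallest counterexample.

n = 36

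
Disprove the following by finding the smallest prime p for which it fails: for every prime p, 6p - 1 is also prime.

The first 4 eligible values, up to p = 7, all satisfy the conclusion.
p = 11: 6p - 1 = 65 = 5 × 13, not prime.

p = 11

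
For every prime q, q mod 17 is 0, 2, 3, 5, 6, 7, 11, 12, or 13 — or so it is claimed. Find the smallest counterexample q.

q = 31

A counterexample is any prime q such that the claim fails; we check each in order.
For q = 2, 3, 5, 7, 11, 13, 17, 19, 23, 29 the conclusion holds.
q = 31: 31 mod 17 = 14 — not in {0, 2, 3, 5, 6, 7, 11, 12, 13}.
Hence q = 31 is a counterexample.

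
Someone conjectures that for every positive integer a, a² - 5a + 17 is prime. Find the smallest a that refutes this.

We need the least positive integer a for which a² - 5a + 17 is not prime.
For a = 1, 2, 3, 4, …, 10, 11, 12 the conclusion holds.
a = 13: a² - 5a + 17 = 121 = 11 × 11, composite.

a = 13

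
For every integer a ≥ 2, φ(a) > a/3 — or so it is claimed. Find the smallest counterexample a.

a = 6

Check each integer a ≥ 2 in order until the claim fails.
The first 4 eligible values, up to a = 5, all satisfy the conclusion.
a = 6: φ(6) = 2 and 6/3 = 2, so φ(6) ≤ 6/3.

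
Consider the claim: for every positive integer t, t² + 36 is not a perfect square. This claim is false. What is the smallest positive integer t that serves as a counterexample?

t = 8

A counterexample is any positive integer t such that t² + 36 is a perfect square; we check each in order.
The first 7 eligible values, up to t = 7, all satisfy the conclusion.
t = 8: 8² + 36 = 100 = 10², a perfect square.
Thus t = 8 disproves the claim, and no smaller t works.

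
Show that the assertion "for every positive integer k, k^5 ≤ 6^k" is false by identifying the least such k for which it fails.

k = 3

A counterexample is any positive integer k such that k^5 > 6^k; we check each in order.
For k = 1, 2 the conclusion holds.
k = 3: k^5 = 243 and 6^k = 216, so 243 > 216.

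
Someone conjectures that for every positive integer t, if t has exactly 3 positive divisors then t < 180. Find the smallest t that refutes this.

t = 289

A counterexample is any positive integer t such that t has exactly 3 positive divisors but the claim fails; we check each in order.
The first 6 eligible values, up to t = 169, all satisfy the conclusion.
t = 289: τ(289) = 3; 289 ≥ 180.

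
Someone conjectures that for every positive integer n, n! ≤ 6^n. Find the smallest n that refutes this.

n = 14

We need the least positive integer n for which n! > 6^n.
The first 13 eligible values, up to n = 13, all satisfy the conclusion.
n = 14: n! = 87178291200 and 6^n = 78364164096, so 87178291200 > 78364164096.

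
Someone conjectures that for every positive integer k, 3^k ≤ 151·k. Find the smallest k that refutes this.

k = 7

The first 6 eligible values, up to k = 6, all satisfy the conclusion.
k = 7: 3^k = 2187 and 151·k = 1057, so 2187 > 1057.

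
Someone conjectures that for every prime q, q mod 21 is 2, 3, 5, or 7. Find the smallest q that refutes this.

q = 11

Check each prime q in order until the claim fails.
For q = 2, 3, 5, 7 the conclusion holds.
q = 11: 11 mod 21 = 11 — not in {2, 3, 5, 7}.
So q = 11 is the smallest counterexample.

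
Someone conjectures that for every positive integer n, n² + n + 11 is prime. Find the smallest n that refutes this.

We need the least positive integer n for which n² + n + 11 is not prime.
For n = 1, 2, 3, 4, 5, 6, 7, 8, 9 the conclusion holds.
n = 10: n² + n + 11 = 121 = 11 × 11, composite.
Hence n = 10 is a counterexample.

n = 10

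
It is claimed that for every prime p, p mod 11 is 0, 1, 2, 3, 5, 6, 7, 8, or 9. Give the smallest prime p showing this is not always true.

p = 37

For p = 2, 3, 5, 7, …, 23, 29, 31 the conclusion holds.
p = 37: 37 mod 11 = 4 — not in {0, 1, 2, 3, 5, 6, 7, 8, 9}.
So p = 37 is the smallest counterexample.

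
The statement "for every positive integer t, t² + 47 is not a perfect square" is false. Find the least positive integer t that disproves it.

For t = 1, 2, 3, 4, …, 20, 21, 22 the conclusion holds.
t = 23: 23² + 47 = 576 = 24², a perfect square.

t = 23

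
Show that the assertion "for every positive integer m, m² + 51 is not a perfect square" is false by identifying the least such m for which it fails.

m = 7

Check each positive integer m in order until m² + 51 is a perfect square.
m = 1: 1² + 51 = 52, not a perfect square.
m = 2: 2² + 51 = 55, not a perfect square.
m = 3: 3² + 51 = 60, not a perfect square.
m = 4: 4² + 51 = 67, not a perfect square.
m = 5: 5² + 51 = 76, not a perfect square.
m = 6: 6² + 51 = 87, not a perfect square.
m = 7: 7² + 51 = 100 = 10², a perfect square.
Thus m = 7 disproves the claim, and no smaller m works.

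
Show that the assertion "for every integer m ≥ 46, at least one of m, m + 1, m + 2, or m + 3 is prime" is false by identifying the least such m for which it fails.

m = 48

For m = 46, 47 the conclusion holds.
m = 48: 48 = 2 × 24; 49 = 7 × 7; 50 = 2 × 25; 51 = 3 × 17 — all composite.
So m = 48 is the smallest counterexample.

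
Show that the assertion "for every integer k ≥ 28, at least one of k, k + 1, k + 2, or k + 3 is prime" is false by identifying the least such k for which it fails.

k = 32

We need the least integer k ≥ 28 for which k, k + 1, k + 2, k + 3 are all composite.
k = 28: 29 is prime.
k = 29: 29 is prime.
k = 30: 31 is prime.
k = 31: 31 is prime.
k = 32: 32 = 2 × 16; 33 = 3 × 11; 34 = 2 × 17; 35 = 5 × 7 — all composite.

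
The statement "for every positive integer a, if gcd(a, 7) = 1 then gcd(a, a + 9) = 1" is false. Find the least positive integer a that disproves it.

a = 3

We need the least positive integer a for which gcd(a, 7) = 1 but gcd(a, a + 9) > 1.
a = 1: gcd(1, 10) = 1.
a = 2: gcd(2, 11) = 1.
a = 3: gcd(3, 12) = 3.
Thus a = 3 disproves the claim, and no smaller a works.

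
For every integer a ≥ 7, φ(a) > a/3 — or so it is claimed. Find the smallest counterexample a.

For a = 7, 8, 9, 10, 11 the conclusion holds.
a = 12: φ(12) = 4 and 12/3 = 4, so φ(12) ≤ 12/3.
Thus a = 12 disproves the claim, and no smaller a works.

a = 12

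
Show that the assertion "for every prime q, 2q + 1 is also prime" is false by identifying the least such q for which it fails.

q = 7

We need the least prime q for which 2q + 1 is not prime.
q = 2: 2q + 1 = 5, prime.
q = 3: 2q + 1 = 7, prime.
q = 5: 2q + 1 = 11, prime.
q = 7: 2q + 1 = 15 = 3 × 5, not prime.
Hence q = 7 is a counterexample.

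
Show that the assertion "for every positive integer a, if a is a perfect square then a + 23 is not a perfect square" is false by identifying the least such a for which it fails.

a = 121

A counterexample is any positive integer a such that a is a perfect square but a + 23 is a perfect square; we check each in order.
The first 10 eligible values, up to a = 100, all satisfy the conclusion.
a = 121: 121 = 11² and 121 + 23 = 144 = 12².
Hence a = 121 is a counterexample.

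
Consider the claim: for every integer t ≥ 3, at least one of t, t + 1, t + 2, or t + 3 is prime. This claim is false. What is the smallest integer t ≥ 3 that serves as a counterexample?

A counterexample is any integer t ≥ 3 such that t, t + 1, t + 2, t + 3 are all composite; we check each in order.
For t = 3, 4, 5, 6, …, 21, 22, 23 the conclusion holds.
t = 24: 24 = 2 × 12; 25 = 5 × 5; 26 = 2 × 13; 27 = 3 × 9 — all composite.

t = 24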